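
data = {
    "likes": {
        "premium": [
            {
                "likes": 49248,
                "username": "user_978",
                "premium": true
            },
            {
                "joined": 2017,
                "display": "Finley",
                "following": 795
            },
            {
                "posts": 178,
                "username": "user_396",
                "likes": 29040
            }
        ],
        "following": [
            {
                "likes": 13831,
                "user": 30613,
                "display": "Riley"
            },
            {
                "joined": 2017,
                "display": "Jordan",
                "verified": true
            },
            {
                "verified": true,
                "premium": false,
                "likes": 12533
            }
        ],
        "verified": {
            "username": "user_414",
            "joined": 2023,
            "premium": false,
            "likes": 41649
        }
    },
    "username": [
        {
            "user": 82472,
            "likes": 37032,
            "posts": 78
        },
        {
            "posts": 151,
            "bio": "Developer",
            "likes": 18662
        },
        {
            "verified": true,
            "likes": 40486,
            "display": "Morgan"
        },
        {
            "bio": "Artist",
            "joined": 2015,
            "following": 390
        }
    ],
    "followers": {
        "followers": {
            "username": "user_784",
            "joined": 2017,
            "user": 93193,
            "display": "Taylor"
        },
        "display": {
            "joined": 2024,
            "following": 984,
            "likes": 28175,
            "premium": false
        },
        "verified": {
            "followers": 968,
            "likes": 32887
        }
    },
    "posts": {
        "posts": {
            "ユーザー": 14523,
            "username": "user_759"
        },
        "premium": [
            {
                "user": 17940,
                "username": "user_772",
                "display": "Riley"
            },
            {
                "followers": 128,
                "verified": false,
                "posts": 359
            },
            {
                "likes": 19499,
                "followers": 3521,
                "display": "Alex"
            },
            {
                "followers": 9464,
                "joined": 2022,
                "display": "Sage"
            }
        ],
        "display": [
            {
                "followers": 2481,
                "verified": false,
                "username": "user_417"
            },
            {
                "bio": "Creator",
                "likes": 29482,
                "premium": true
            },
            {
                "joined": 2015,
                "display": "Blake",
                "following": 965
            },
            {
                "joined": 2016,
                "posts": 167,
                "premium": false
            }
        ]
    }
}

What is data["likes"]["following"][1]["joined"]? 2017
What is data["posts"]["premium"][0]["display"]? "Riley"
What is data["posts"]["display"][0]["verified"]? False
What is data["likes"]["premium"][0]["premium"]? True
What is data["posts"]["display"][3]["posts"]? 167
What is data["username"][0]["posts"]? 78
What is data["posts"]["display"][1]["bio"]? "Creator"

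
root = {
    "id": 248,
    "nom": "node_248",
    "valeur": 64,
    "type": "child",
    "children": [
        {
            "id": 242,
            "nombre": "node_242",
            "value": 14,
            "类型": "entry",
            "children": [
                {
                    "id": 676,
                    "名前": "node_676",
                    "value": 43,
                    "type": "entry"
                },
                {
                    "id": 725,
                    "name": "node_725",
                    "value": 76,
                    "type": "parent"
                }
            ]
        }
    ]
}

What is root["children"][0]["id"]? 242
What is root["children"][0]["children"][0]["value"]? 43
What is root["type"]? "child"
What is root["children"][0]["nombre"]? "node_242"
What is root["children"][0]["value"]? 14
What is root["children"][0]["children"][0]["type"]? "entry"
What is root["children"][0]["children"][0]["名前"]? "node_676"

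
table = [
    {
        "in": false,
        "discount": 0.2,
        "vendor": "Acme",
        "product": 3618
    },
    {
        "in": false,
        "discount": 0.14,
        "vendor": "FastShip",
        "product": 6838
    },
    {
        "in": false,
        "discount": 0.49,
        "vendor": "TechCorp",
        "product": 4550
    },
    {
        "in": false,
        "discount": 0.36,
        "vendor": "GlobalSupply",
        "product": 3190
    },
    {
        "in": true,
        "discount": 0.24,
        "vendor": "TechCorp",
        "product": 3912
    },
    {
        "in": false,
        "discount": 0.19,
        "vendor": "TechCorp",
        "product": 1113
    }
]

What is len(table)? 6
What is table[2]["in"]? False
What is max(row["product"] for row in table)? 6838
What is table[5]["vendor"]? "TechCorp"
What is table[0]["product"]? 3618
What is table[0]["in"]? False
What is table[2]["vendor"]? "TechCorp"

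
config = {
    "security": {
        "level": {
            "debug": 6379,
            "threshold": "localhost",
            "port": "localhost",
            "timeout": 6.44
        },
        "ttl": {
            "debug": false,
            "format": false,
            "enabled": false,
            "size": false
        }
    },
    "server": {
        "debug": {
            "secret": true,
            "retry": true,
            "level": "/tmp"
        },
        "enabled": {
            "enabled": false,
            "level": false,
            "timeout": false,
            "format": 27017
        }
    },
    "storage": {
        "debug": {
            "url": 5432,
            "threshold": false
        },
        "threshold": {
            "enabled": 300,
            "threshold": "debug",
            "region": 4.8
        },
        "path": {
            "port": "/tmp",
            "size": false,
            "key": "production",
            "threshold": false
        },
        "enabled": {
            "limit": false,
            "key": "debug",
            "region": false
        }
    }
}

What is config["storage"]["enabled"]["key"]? "debug"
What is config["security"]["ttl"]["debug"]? False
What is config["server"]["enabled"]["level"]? False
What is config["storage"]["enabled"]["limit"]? False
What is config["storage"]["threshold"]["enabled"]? 300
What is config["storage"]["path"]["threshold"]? False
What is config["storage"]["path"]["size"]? False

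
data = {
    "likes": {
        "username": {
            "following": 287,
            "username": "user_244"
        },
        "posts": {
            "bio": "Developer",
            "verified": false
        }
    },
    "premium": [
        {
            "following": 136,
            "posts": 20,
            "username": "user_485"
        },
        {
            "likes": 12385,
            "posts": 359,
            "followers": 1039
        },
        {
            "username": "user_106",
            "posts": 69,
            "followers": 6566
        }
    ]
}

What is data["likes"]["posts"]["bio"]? "Developer"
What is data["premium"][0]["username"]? "user_485"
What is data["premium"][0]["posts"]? 20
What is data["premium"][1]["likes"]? 12385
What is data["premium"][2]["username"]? "user_106"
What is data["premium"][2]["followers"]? 6566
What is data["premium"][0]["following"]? 136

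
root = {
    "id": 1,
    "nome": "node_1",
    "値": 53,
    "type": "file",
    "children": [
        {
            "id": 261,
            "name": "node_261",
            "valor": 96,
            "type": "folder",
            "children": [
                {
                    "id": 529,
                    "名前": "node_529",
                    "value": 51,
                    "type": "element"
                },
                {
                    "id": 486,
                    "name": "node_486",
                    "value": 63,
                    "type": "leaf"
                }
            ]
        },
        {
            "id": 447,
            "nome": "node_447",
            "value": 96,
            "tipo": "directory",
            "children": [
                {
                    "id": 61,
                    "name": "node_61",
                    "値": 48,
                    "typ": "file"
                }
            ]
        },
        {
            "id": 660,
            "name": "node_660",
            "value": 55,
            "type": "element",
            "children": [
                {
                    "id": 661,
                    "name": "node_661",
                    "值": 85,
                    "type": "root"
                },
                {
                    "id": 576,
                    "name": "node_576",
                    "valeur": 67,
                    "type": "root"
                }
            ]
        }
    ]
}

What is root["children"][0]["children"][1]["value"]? 63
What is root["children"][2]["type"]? "element"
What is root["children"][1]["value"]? 96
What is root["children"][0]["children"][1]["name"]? "node_486"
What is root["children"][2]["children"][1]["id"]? 576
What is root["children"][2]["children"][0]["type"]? "root"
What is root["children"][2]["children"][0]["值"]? 85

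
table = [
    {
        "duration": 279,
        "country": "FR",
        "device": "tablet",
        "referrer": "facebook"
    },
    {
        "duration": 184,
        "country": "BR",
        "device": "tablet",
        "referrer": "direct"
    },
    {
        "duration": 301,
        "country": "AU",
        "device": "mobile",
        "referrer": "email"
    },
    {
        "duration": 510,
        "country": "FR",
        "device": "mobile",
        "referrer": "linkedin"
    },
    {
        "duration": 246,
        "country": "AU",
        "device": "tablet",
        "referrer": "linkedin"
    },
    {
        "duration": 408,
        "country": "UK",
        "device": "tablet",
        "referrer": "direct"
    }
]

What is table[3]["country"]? "FR"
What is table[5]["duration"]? 408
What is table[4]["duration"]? 246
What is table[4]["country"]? "AU"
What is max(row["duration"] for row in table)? 510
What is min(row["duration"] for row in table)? 184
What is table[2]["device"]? "mobile"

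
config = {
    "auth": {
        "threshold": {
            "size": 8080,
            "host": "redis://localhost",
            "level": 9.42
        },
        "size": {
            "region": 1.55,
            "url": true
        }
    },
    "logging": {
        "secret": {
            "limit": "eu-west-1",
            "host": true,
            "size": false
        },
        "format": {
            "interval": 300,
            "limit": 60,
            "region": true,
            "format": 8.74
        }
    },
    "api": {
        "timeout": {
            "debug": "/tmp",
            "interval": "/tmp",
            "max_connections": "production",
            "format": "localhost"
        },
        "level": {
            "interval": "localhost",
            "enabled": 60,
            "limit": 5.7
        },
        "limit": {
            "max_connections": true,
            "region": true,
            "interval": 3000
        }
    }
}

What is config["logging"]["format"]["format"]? 8.74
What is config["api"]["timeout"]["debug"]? "/tmp"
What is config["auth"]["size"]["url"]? True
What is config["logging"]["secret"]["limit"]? "eu-west-1"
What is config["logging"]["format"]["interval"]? 300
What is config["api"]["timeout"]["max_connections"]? "production"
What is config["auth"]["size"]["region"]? 1.55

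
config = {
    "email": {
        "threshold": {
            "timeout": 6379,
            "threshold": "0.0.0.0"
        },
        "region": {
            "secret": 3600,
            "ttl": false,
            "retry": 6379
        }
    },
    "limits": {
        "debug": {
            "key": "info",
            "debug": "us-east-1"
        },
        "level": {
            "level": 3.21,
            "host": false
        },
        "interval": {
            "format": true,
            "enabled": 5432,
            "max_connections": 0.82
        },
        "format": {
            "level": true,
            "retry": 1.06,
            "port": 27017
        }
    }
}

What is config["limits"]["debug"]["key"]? "info"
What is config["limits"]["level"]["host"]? False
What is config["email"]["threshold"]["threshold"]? "0.0.0.0"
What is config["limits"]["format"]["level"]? True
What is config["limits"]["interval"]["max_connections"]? 0.82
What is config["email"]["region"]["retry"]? 6379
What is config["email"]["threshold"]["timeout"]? 6379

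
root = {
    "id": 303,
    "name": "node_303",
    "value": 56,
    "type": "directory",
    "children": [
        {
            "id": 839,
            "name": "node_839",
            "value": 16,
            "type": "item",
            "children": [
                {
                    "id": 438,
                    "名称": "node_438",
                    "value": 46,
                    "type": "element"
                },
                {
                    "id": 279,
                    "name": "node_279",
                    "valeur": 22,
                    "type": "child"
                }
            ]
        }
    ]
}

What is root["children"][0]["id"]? 839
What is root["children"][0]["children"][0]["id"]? 438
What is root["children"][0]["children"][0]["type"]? "element"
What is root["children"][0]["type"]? "item"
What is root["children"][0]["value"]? 16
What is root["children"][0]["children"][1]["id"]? 279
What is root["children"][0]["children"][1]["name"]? "node_279"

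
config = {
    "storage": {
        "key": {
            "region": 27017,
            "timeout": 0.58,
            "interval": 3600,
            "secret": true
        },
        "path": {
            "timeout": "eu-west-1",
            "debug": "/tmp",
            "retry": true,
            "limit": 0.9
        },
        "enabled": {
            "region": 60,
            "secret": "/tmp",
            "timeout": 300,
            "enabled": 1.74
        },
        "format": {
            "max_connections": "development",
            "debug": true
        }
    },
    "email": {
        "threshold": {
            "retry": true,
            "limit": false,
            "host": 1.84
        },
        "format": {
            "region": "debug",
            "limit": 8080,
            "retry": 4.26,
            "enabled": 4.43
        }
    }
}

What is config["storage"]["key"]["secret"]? True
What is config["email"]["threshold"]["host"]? 1.84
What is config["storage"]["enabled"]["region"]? 60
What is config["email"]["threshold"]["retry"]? True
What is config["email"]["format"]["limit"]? 8080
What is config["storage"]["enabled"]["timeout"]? 300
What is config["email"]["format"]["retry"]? 4.26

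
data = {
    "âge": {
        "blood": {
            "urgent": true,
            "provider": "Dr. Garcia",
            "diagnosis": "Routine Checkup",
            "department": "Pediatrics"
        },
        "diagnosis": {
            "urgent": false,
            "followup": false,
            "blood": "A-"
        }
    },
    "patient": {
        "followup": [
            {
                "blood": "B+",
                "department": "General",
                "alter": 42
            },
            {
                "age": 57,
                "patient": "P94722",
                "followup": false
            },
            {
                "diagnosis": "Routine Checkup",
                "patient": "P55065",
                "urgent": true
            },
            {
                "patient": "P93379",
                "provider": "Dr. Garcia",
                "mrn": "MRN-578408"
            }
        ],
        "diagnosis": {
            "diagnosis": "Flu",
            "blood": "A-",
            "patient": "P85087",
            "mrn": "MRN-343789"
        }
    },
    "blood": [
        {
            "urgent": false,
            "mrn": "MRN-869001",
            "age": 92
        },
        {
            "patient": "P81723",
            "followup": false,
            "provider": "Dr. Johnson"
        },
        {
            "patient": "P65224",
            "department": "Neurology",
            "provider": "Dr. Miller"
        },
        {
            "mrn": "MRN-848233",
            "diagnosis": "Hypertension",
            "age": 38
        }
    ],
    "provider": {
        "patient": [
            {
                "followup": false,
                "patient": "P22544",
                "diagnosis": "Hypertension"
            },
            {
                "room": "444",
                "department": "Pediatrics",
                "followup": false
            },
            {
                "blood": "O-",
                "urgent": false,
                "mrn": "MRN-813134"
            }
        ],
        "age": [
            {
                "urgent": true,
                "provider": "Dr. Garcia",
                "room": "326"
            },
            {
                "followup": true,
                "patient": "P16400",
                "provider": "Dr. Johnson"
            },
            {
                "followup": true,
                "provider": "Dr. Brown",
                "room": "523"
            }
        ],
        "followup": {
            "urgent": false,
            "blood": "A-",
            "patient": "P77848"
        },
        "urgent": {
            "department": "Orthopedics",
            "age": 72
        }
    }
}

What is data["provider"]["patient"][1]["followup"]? False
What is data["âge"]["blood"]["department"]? "Pediatrics"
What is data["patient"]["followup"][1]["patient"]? "P94722"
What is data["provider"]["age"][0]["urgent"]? True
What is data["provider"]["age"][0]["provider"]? "Dr. Garcia"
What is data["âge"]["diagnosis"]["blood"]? "A-"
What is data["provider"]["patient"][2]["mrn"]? "MRN-813134"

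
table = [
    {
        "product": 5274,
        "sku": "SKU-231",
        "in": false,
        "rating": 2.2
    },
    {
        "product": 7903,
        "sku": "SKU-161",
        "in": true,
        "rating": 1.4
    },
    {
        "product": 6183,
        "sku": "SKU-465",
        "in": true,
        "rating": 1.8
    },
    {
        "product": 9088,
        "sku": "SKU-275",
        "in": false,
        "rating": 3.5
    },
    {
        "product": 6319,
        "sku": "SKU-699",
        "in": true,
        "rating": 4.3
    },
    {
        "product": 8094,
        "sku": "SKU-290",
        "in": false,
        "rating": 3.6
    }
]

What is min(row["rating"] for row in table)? 1.4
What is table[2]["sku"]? "SKU-465"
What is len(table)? 6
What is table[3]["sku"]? "SKU-275"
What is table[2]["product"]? 6183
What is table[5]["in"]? False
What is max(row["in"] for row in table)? True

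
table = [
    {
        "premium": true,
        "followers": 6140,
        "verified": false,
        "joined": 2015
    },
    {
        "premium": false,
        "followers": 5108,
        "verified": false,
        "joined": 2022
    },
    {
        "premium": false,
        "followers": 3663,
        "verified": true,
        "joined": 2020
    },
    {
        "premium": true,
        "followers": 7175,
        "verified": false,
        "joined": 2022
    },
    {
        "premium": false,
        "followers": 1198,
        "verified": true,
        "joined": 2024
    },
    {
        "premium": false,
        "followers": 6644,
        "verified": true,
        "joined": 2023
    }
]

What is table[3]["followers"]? 7175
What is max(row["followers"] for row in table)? 7175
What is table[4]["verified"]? True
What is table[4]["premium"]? False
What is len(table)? 6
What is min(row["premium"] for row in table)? False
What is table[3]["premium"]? True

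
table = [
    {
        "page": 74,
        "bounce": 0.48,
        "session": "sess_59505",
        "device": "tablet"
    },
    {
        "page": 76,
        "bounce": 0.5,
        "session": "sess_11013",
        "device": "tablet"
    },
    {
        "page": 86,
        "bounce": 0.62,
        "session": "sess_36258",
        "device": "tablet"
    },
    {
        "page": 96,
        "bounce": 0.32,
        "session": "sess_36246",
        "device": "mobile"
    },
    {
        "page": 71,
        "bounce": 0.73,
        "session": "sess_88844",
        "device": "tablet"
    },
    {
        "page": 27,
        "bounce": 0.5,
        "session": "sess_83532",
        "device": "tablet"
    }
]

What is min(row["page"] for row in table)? 27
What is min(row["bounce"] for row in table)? 0.32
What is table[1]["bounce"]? 0.5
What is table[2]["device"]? "tablet"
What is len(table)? 6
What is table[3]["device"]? "mobile"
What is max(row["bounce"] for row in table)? 0.73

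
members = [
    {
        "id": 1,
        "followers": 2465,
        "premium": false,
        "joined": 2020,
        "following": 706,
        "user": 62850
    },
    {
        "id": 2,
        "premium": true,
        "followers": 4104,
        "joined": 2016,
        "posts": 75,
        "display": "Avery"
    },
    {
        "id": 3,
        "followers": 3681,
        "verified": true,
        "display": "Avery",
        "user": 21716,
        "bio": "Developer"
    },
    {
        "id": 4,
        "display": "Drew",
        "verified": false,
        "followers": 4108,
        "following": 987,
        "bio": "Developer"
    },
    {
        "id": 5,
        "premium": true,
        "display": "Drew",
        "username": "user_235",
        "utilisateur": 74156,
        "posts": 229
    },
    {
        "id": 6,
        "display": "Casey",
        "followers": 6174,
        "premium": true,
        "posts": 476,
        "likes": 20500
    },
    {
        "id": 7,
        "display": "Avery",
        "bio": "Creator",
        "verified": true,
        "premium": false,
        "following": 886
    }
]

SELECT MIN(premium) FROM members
False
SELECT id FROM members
[1, 2, 3, 4, 5, 6, 7]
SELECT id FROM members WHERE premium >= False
[1, 2, 5, 6, 7]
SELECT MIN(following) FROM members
706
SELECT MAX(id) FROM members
7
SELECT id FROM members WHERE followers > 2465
[2, 3, 4, 6]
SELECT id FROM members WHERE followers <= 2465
[1]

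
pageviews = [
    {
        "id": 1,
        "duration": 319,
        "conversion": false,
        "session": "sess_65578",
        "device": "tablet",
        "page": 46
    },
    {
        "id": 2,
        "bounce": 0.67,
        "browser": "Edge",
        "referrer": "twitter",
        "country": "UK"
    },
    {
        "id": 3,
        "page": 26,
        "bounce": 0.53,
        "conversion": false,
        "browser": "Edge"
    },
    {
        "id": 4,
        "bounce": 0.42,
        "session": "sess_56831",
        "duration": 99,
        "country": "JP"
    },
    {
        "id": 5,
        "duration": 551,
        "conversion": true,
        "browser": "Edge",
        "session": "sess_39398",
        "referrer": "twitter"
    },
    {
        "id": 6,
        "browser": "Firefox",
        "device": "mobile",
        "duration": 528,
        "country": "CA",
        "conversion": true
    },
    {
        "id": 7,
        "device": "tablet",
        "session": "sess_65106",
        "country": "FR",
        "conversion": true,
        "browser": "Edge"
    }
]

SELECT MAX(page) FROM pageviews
46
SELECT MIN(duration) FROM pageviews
99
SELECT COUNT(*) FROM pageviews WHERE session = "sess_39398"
1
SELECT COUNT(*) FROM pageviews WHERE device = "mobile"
1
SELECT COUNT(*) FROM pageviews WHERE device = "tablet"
2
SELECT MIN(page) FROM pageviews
26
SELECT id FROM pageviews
[1, 2, 3, 4, 5, 6, 7]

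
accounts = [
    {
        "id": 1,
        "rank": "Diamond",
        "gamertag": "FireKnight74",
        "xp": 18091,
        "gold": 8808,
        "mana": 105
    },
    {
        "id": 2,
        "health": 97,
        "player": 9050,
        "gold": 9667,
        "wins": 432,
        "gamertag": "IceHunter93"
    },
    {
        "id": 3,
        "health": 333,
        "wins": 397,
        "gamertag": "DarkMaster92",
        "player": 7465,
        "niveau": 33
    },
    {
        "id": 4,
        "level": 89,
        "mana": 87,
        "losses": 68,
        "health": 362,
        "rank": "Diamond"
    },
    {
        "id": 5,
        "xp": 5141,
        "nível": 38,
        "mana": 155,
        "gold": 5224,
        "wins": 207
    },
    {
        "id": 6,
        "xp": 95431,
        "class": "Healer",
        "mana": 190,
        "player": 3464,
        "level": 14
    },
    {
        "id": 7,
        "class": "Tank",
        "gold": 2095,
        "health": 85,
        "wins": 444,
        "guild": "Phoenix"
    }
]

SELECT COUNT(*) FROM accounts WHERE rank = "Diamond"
2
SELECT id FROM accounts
[1, 2, 3, 4, 5, 6, 7]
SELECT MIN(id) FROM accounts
1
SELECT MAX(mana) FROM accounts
190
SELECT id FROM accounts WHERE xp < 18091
[5]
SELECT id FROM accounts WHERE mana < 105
[4]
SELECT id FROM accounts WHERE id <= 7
[1, 2, 3, 4, 5, 6, 7]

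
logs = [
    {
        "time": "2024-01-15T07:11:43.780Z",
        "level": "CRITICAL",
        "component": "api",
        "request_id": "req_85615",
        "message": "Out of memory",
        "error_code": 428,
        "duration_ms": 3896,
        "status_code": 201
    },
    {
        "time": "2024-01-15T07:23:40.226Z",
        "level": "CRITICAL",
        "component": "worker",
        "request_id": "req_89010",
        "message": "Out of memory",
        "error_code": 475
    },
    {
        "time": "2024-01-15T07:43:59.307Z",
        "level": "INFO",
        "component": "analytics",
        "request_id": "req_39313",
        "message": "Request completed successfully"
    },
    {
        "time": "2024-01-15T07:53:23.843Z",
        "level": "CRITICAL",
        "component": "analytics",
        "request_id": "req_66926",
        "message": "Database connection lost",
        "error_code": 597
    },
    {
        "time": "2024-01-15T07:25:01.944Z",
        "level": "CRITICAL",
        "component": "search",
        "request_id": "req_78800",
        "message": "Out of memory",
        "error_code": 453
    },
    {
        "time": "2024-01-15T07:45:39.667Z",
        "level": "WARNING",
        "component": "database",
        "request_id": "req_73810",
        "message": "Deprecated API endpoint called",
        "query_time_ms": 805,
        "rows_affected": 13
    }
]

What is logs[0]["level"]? "CRITICAL"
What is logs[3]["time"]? "2024-01-15T07:53:23.843Z"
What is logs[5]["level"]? "WARNING"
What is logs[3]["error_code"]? 597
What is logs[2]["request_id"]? "req_39313"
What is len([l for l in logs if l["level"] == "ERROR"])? 0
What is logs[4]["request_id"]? "req_78800"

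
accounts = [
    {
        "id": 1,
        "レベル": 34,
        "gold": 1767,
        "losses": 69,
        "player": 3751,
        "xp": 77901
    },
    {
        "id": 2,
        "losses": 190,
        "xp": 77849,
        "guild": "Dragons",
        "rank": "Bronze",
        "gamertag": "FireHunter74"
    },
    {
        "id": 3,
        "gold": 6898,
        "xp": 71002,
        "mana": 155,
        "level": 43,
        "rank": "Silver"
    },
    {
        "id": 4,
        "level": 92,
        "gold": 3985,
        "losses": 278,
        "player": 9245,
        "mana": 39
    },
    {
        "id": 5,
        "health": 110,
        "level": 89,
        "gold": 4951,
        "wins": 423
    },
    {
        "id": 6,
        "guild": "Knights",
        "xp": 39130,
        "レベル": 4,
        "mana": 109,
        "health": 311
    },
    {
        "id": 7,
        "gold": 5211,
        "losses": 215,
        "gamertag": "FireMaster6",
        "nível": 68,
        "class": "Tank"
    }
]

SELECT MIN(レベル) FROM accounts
4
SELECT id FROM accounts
[1, 2, 3, 4, 5, 6, 7]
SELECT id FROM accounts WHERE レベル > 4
[1]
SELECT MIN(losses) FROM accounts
69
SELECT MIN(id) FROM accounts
1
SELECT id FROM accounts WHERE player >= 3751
[1, 4]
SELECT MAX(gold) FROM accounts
6898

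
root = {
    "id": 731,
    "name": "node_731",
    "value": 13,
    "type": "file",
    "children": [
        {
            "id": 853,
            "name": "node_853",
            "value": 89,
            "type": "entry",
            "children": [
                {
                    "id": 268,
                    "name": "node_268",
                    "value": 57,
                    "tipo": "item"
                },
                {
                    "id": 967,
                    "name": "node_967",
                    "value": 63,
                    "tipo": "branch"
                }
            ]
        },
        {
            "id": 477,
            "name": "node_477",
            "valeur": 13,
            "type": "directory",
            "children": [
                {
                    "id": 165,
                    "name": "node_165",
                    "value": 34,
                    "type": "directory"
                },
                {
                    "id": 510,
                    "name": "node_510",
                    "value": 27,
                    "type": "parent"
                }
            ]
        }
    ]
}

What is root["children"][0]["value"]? 89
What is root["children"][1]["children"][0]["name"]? "node_165"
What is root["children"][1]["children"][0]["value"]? 34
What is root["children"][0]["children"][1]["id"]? 967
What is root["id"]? 731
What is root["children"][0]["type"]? "entry"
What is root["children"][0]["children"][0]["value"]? 57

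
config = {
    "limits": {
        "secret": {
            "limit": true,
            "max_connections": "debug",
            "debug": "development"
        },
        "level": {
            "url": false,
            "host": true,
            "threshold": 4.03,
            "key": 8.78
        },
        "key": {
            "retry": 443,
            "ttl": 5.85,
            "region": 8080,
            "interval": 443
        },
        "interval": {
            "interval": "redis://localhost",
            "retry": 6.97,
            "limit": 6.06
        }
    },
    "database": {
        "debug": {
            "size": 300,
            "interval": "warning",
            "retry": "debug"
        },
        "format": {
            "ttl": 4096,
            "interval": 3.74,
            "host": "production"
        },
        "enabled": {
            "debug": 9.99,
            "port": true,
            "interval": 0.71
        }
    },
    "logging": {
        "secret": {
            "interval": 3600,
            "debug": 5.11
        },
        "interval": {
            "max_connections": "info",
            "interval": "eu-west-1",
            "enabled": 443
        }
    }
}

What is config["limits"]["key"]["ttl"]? 5.85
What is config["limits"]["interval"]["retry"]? 6.97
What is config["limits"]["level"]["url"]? False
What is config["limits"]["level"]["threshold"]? 4.03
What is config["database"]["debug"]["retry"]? "debug"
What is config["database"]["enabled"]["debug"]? 9.99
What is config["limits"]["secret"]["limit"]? True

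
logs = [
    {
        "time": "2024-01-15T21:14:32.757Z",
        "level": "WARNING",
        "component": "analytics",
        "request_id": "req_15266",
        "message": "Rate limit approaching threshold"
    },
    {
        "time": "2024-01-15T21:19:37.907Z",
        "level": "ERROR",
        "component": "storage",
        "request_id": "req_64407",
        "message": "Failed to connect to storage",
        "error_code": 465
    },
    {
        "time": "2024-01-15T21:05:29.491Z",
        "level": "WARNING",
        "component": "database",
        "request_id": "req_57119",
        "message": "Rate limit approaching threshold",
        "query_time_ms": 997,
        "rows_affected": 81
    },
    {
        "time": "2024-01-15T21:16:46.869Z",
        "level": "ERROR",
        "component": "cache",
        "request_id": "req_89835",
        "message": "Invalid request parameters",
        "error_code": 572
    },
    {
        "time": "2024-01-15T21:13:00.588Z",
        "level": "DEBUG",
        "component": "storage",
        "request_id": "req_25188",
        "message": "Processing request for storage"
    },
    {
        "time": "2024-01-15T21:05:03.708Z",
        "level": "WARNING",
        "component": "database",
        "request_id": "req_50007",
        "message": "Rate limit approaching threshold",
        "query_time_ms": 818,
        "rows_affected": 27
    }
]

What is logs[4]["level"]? "DEBUG"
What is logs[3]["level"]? "ERROR"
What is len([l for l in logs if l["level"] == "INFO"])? 0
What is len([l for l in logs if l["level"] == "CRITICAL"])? 0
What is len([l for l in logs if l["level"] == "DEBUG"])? 1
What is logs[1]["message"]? "Failed to connect to storage"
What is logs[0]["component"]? "analytics"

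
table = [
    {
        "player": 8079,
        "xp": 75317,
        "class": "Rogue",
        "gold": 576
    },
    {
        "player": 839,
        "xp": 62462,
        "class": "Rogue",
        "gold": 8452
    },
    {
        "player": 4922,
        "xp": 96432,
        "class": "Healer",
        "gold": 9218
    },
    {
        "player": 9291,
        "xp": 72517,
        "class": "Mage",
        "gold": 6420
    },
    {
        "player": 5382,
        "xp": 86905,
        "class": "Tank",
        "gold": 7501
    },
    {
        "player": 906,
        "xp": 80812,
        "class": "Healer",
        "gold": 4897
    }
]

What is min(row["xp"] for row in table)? 62462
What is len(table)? 6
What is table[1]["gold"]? 8452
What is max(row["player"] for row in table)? 9291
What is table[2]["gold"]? 9218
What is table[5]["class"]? "Healer"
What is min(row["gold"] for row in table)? 576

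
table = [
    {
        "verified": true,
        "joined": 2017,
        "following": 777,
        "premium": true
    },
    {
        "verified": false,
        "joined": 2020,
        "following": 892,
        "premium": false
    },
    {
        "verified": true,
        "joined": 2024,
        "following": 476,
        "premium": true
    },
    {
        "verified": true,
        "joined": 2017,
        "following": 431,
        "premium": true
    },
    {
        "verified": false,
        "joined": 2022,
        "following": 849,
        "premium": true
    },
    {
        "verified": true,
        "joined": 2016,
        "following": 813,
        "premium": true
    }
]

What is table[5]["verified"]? True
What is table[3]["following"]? 431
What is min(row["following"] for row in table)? 431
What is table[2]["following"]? 476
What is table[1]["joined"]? 2020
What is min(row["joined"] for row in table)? 2016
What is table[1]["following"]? 892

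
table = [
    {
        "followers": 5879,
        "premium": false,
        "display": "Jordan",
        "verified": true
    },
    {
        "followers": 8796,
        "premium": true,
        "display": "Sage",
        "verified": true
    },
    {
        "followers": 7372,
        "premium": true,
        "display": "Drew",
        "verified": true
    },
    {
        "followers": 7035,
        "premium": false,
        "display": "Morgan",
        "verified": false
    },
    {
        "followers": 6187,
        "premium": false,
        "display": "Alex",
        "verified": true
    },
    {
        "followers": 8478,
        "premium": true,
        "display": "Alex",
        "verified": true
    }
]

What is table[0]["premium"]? False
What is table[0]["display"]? "Jordan"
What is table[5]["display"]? "Alex"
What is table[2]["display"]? "Drew"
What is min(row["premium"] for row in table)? False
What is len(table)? 6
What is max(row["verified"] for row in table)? True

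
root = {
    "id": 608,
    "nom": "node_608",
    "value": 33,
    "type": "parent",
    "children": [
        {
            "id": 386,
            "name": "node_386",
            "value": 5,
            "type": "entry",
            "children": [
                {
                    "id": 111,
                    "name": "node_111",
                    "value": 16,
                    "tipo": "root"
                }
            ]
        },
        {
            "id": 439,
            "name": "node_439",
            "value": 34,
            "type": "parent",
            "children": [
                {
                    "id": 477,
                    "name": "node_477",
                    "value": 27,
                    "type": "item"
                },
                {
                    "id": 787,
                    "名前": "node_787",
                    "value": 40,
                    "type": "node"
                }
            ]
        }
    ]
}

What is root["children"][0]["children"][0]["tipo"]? "root"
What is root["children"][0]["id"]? 386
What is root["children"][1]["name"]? "node_439"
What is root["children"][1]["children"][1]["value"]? 40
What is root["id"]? 608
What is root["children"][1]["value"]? 34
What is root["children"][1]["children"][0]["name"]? "node_477"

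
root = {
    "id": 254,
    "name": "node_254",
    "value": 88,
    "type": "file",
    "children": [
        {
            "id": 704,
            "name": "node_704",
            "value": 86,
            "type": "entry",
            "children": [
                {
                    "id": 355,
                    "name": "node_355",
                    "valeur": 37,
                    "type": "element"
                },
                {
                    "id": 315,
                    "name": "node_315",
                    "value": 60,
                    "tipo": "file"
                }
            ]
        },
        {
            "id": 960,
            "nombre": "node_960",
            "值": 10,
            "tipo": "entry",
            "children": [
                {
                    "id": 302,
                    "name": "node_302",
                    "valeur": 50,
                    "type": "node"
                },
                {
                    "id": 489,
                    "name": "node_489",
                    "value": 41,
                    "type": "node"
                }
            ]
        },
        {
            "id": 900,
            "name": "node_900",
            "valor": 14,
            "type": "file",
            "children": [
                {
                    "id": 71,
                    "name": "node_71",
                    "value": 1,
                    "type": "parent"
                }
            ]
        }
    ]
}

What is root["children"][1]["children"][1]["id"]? 489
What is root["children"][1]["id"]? 960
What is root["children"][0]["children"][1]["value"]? 60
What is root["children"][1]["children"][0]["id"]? 302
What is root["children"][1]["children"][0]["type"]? "node"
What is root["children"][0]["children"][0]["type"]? "element"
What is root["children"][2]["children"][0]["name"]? "node_71"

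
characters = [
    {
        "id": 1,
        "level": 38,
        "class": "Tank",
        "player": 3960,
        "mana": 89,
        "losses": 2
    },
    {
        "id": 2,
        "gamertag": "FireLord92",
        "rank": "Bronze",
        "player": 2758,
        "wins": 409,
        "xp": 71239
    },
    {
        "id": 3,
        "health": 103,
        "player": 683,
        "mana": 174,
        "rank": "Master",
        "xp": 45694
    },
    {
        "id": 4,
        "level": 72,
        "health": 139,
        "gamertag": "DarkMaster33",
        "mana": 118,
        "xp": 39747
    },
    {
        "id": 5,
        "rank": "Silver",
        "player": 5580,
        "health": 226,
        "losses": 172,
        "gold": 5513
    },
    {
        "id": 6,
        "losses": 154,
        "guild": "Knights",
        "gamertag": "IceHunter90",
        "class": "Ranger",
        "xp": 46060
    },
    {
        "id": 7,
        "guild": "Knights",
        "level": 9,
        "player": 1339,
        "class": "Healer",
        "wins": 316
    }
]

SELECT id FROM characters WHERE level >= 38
[1, 4]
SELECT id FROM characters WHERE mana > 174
[]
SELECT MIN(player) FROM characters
683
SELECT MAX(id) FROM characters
7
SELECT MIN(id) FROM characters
1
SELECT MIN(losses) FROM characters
2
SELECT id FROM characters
[1, 2, 3, 4, 5, 6, 7]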